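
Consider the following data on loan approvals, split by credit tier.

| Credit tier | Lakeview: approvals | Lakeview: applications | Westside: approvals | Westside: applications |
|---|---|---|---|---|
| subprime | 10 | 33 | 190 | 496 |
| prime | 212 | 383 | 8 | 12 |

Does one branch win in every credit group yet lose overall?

Yes

Subprime: Lakeview 10/33 = 30.3%, Westside 190/496 = 38.3% → Westside
Prime: Lakeview 212/383 = 55.4%, Westside 8/12 = 66.7% → Westside
Overall: Lakeview 222/416 = 53.4%, Westside 198/508 = 39.0% → Lakeview
Westside wins each credit group but Lakeview wins overall — the comparison reverses. Westside's applications skew toward subprime, which has a lower base rate.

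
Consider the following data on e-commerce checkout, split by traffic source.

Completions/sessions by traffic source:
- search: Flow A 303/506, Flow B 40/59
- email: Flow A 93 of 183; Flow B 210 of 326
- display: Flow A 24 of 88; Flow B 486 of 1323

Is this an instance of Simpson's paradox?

Yes

Search: Flow A 303/506 = 59.9%, Flow B 40/59 = 67.8% → Flow B
Email: Flow A 93/183 = 50.8%, Flow B 210/326 = 64.4% → Flow B
Display: Flow A 24/88 = 27.3%, Flow B 486/1323 = 36.7% → Flow B
Overall: Flow A 420/777 = 54.1%, Flow B 736/1708 = 43.1% → Flow A
Flow B wins each traffic group but Flow A wins overall — the comparison reverses. Flow B's sessions skew toward display, which has a lower base rate.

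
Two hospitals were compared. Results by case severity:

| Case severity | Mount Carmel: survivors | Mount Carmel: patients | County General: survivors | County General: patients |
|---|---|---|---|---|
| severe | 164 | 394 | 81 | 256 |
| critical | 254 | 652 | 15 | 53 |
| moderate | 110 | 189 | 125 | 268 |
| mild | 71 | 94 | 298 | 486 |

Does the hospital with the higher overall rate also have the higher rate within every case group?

No

Severe: Mount Carmel 164/394 = 41.6%, County General 81/256 = 31.6% → Mount Carmel
Critical: Mount Carmel 254/652 = 39.0%, County General 15/53 = 28.3% → Mount Carmel
Moderate: Mount Carmel 110/189 = 58.2%, County General 125/268 = 46.6% → Mount Carmel
Mild: Mount Carmel 71/94 = 75.5%, County General 298/486 = 61.3% → Mount Carmel
Overall: Mount Carmel 599/1329 = 45.1%, County General 519/1063 = 48.8% → County General
Mount Carmel wins each case group but County General wins overall — the comparison reverses. Mount Carmel's patients skew toward critical, which has a lower base rate.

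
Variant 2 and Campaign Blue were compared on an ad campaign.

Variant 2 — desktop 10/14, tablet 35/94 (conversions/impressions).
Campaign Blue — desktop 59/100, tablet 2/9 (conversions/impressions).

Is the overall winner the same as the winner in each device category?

Desktop: Variant 2 10/14 = 71.4%, Campaign Blue 59/100 = 59.0% → Variant 2
Tablet: Variant 2 35/94 = 37.2%, Campaign Blue 2/9 = 22.2% → Variant 2
Overall: Variant 2 45/108 = 41.7%, Campaign Blue 61/109 = 56.0% → Campaign Blue
Variant 2 wins each device group but Campaign Blue wins overall — the comparison reverses. Variant 2's impressions skew toward tablet, which has a lower base rate.

No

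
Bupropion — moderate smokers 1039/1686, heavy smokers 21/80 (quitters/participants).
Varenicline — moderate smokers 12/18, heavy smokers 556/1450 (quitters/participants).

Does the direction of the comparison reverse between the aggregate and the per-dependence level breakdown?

Moderate smokers: bupropion 1039/1686 = 61.6%, varenicline 12/18 = 66.7% → varenicline
Heavy smokers: bupropion 21/80 = 26.2%, varenicline 556/1450 = 38.3% → varenicline
Overall: bupropion 1060/1766 = 60.0%, varenicline 568/1468 = 38.7% → bupropion
Varenicline wins each dependence group but bupropion wins overall — the comparison reverses. Varenicline's participants skew toward heavy smokers, which has a lower base rate.

Yes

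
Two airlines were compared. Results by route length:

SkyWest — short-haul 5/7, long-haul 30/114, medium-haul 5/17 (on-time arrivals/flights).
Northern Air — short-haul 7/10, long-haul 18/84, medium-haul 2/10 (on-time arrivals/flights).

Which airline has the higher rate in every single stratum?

Short-haul: SkyWest 5/7 = 71.4%, Northern Air 7/10 = 70.0% → SkyWest
Long-haul: SkyWest 30/114 = 26.3%, Northern Air 18/84 = 21.4% → SkyWest
Medium-haul: SkyWest 5/17 = 29.4%, Northern Air 2/10 = 20.0% → SkyWest
SkyWest has the higher rate in all 3 groups.

SkyWest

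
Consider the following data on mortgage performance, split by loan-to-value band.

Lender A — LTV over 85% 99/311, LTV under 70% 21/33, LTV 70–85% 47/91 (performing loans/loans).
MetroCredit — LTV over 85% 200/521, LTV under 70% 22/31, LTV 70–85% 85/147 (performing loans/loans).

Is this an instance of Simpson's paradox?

LTV over 85%: Lender A 99/311 = 31.8%, MetroCredit 200/521 = 38.4% → MetroCredit
LTV under 70%: Lender A 21/33 = 63.6%, MetroCredit 22/31 = 71.0% → MetroCredit
LTV 70–85%: Lender A 47/91 = 51.6%, MetroCredit 85/147 = 57.8% → MetroCredit
Overall: Lender A 167/435 = 38.4%, MetroCredit 307/699 = 43.9% → MetroCredit
MetroCredit wins overall and in every loan-to-value group — no reversal.

No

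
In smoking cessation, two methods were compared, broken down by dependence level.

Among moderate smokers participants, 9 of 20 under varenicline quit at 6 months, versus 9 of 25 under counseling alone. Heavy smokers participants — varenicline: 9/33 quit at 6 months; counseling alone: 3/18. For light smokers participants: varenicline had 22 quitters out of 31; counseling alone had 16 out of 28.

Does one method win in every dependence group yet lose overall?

No

Moderate smokers: varenicline 9/20 = 45.0%, counseling alone 9/25 = 36.0% → varenicline
Heavy smokers: varenicline 9/33 = 27.3%, counseling alone 3/18 = 16.7% → varenicline
Light smokers: varenicline 22/31 = 71.0%, counseling alone 16/28 = 57.1% → varenicline
Overall: varenicline 40/84 = 47.6%, counseling alone 28/71 = 39.4% → varenicline
Varenicline wins overall and in every dependence group — no reversal.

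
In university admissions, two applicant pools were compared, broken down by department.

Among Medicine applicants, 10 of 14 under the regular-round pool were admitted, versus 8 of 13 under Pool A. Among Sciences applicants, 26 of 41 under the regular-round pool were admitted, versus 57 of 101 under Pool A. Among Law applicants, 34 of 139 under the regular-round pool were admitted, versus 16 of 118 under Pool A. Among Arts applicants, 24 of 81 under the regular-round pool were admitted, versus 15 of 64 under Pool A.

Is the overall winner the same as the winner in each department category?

Medicine: the regular-round pool 10/14 = 71.4%, Pool A 8/13 = 61.5% → the regular-round pool
Sciences: the regular-round pool 26/41 = 63.4%, Pool A 57/101 = 56.4% → the regular-round pool
Law: the regular-round pool 34/139 = 24.5%, Pool A 16/118 = 13.6% → the regular-round pool
Arts: the regular-round pool 24/81 = 29.6%, Pool A 15/64 = 23.4% → the regular-round pool
Overall: the regular-round pool 94/275 = 34.2%, Pool A 96/296 = 32.4% → the regular-round pool
The regular-round pool wins overall and in every department group — no reversal.

Yes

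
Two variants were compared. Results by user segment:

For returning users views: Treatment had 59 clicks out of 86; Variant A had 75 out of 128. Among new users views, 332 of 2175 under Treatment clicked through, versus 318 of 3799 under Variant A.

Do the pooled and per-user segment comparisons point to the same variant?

Returning users: Treatment 59/86 = 68.6%, Variant A 75/128 = 58.6% → Treatment
New users: Treatment 332/2175 = 15.3%, Variant A 318/3799 = 8.4% → Treatment
Overall: Treatment 391/2261 = 17.3%, Variant A 393/3927 = 10.0% → Treatment
Treatment wins overall and in every user group — no reversal.

Yes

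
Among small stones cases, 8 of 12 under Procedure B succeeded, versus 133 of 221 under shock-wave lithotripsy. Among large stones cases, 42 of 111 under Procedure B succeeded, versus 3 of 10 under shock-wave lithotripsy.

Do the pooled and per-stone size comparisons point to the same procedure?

Small stones: Procedure B 8/12 = 66.7%, shock-wave lithotripsy 133/221 = 60.2% → Procedure B
Large stones: Procedure B 42/111 = 37.8%, shock-wave lithotripsy 3/10 = 30.0% → Procedure B
Overall: Procedure B 50/123 = 40.7%, shock-wave lithotripsy 136/231 = 58.9% → shock-wave lithotripsy
Procedure B wins each stone group but shock-wave lithotripsy wins overall — the comparison reverses. Procedure B's cases skew toward large stones, which has a lower base rate.

No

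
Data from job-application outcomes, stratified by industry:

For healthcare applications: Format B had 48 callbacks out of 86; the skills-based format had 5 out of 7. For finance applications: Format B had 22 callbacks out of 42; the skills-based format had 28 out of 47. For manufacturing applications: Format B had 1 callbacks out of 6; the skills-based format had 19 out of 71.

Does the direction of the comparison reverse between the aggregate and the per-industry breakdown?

Yes

Healthcare: Format B 48/86 = 55.8%, the skills-based format 5/7 = 71.4% → the skills-based format
Finance: Format B 22/42 = 52.4%, the skills-based format 28/47 = 59.6% → the skills-based format
Manufacturing: Format B 1/6 = 16.7%, the skills-based format 19/71 = 26.8% → the skills-based format
Overall: Format B 71/134 = 53.0%, the skills-based format 52/125 = 41.6% → Format B
The skills-based format wins each industry group but Format B wins overall — the comparison reverses. The skills-based format's applications skew toward manufacturing, which has a lower base rate.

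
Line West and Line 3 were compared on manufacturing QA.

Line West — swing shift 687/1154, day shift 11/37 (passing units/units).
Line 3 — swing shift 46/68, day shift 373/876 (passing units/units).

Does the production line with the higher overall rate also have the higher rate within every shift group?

Swing shift: Line West 687/1154 = 59.5%, Line 3 46/68 = 67.6% → Line 3
Day shift: Line West 11/37 = 29.7%, Line 3 373/876 = 42.6% → Line 3
Overall: Line West 698/1191 = 58.6%, Line 3 419/944 = 44.4% → Line West
Line 3 wins each shift group but Line West wins overall — the comparison reverses. Line 3's units skew toward day shift, which has a lower base rate.

No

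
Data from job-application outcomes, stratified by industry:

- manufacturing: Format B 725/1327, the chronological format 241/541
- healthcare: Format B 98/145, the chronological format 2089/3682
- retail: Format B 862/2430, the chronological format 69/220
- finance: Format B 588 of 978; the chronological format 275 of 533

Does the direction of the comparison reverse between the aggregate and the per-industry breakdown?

Manufacturing: Format B 725/1327 = 54.6%, the chronological format 241/541 = 44.5% → Format B
Healthcare: Format B 98/145 = 67.6%, the chronological format 2089/3682 = 56.7% → Format B
Retail: Format B 862/2430 = 35.5%, the chronological format 69/220 = 31.4% → Format B
Finance: Format B 588/978 = 60.1%, the chronological format 275/533 = 51.6% → Format B
Overall: Format B 2273/4880 = 46.6%, the chronological format 2674/4976 = 53.7% → the chronological format
Format B wins each industry group but the chronological format wins overall — the comparison reverses. Format B's applications skew toward retail, which has a lower base rate.

Yes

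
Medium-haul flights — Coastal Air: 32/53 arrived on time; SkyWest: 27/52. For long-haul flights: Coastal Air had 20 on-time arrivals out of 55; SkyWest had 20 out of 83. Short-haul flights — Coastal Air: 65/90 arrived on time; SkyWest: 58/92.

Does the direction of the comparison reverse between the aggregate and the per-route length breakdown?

No

Medium-haul: Coastal Air 32/53 = 60.4%, SkyWest 27/52 = 51.9% → Coastal Air
Long-haul: Coastal Air 20/55 = 36.4%, SkyWest 20/83 = 24.1% → Coastal Air
Short-haul: Coastal Air 65/90 = 72.2%, SkyWest 58/92 = 63.0% → Coastal Air
Overall: Coastal Air 117/198 = 59.1%, SkyWest 105/227 = 46.3% → Coastal Air
Coastal Air wins overall and in every route group — no reversal.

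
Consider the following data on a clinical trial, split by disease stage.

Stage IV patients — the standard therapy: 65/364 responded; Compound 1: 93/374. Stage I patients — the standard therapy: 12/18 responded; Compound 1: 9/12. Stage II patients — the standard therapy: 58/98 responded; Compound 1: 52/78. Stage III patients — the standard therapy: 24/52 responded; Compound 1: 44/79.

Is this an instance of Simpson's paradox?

Stage IV: the standard therapy 65/364 = 17.9%, Compound 1 93/374 = 24.9% → Compound 1
Stage I: the standard therapy 12/18 = 66.7%, Compound 1 9/12 = 75.0% → Compound 1
Stage II: the standard therapy 58/98 = 59.2%, Compound 1 52/78 = 66.7% → Compound 1
Stage III: the standard therapy 24/52 = 46.2%, Compound 1 44/79 = 55.7% → Compound 1
Overall: the standard therapy 159/532 = 29.9%, Compound 1 198/543 = 36.5% → Compound 1
Compound 1 wins overall and in every disease group — no reversal.

No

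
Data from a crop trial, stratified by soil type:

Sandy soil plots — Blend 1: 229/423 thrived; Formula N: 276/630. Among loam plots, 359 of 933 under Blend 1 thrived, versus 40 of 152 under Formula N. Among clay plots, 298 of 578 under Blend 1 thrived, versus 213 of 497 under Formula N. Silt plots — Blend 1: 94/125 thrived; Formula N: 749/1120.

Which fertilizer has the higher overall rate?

Formula N

Sandy soil: Blend 1 229/423 = 54.1%, Formula N 276/630 = 43.8% → Blend 1
Loam: Blend 1 359/933 = 38.5%, Formula N 40/152 = 26.3% → Blend 1
Clay: Blend 1 298/578 = 51.6%, Formula N 213/497 = 42.9% → Blend 1
Silt: Blend 1 94/125 = 75.2%, Formula N 749/1120 = 66.9% → Blend 1
Overall: Blend 1 980/2059 = 47.6%, Formula N 1278/2399 = 53.3% → Formula N
(Blend 1 wins every soil group but Formula N wins overall — Blend 1's plots skew toward the low-rate loam group.)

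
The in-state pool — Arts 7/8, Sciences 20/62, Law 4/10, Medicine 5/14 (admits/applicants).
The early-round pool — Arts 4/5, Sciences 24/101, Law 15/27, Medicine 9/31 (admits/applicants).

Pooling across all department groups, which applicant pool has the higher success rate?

the in-state pool

Arts: the in-state pool 7/8 = 87.5%, the early-round pool 4/5 = 80.0% → the in-state pool
Sciences: the in-state pool 20/62 = 32.3%, the early-round pool 24/101 = 23.8% → the in-state pool
Law: the in-state pool 4/10 = 40.0%, the early-round pool 15/27 = 55.6% → the early-round pool
Medicine: the in-state pool 5/14 = 35.7%, the early-round pool 9/31 = 29.0% → the in-state pool
Overall: the in-state pool 36/94 = 38.3%, the early-round pool 52/164 = 31.7% → the in-state pool
(Neither sweeps every department group, but the in-state pool has the higher pooled rate.)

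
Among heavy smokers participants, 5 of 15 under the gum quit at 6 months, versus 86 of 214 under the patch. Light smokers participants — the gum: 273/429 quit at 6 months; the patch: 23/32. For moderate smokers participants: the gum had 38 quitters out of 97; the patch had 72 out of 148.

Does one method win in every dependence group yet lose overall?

Heavy smokers: the gum 5/15 = 33.3%, the patch 86/214 = 40.2% → the patch
Light smokers: the gum 273/429 = 63.6%, the patch 23/32 = 71.9% → the patch
Moderate smokers: the gum 38/97 = 39.2%, the patch 72/148 = 48.6% → the patch
Overall: the gum 316/541 = 58.4%, the patch 181/394 = 45.9% → the gum
The patch wins each dependence group but the gum wins overall — the comparison reverses. The patch's participants skew toward heavy smokers, which has a lower base rate.

Yes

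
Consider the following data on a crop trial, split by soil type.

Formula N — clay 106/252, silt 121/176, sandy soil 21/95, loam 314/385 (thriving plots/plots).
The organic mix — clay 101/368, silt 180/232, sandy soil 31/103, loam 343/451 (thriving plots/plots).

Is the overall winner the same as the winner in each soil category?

No

Clay: Formula N 106/252 = 42.1%, the organic mix 101/368 = 27.4% → Formula N
Silt: Formula N 121/176 = 68.8%, the organic mix 180/232 = 77.6% → the organic mix
Sandy soil: Formula N 21/95 = 22.1%, the organic mix 31/103 = 30.1% → the organic mix
Loam: Formula N 314/385 = 81.6%, the organic mix 343/451 = 76.1% → Formula N
Overall: Formula N 562/908 = 61.9%, the organic mix 655/1154 = 56.8% → Formula N
Neither sweeps: Formula N wins 2 of 4 groups, the organic mix wins 2. Formula N wins overall but not every group — no Simpson reversal.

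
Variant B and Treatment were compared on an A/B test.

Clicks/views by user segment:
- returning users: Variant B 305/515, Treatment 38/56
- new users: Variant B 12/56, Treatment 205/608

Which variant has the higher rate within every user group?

Returning users: Variant B 305/515 = 59.2%, Treatment 38/56 = 67.9% → Treatment
New users: Variant B 12/56 = 21.4%, Treatment 205/608 = 33.7% → Treatment
Treatment has the higher rate in both groups.

Treatment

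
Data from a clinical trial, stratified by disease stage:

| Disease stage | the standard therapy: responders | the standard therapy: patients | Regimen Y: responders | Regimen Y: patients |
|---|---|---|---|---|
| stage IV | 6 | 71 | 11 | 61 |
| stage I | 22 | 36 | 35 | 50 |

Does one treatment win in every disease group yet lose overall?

Stage IV: the standard therapy 6/71 = 8.5%, Regimen Y 11/61 = 18.0% → Regimen Y
Stage I: the standard therapy 22/36 = 61.1%, Regimen Y 35/50 = 70.0% → Regimen Y
Overall: the standard therapy 28/107 = 26.2%, Regimen Y 46/111 = 41.4% → Regimen Y
Regimen Y wins overall and in every disease group — no reversal.

No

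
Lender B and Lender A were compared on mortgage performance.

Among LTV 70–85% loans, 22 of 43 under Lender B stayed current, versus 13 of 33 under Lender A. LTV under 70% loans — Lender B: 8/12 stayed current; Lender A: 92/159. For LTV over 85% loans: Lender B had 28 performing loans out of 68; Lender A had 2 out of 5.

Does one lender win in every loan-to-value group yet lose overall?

Yes

LTV 70–85%: Lender B 22/43 = 51.2%, Lender A 13/33 = 39.4% → Lender B
LTV under 70%: Lender B 8/12 = 66.7%, Lender A 92/159 = 57.9% → Lender B
LTV over 85%: Lender B 28/68 = 41.2%, Lender A 2/5 = 40.0% → Lender B
Overall: Lender B 58/123 = 47.2%, Lender A 107/197 = 54.3% → Lender A
Lender B wins each loan-to-value group but Lender A wins overall — the comparison reverses. Lender B's loans skew toward LTV over 85%, which has a lower base rate.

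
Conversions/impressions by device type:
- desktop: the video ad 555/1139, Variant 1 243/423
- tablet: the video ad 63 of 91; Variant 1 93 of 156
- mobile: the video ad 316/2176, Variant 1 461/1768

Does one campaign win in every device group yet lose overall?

Desktop: the video ad 555/1139 = 48.7%, Variant 1 243/423 = 57.4% → Variant 1
Tablet: the video ad 63/91 = 69.2%, Variant 1 93/156 = 59.6% → the video ad
Mobile: the video ad 316/2176 = 14.5%, Variant 1 461/1768 = 26.1% → Variant 1
Overall: the video ad 934/3406 = 27.4%, Variant 1 797/2347 = 34.0% → Variant 1
Neither sweeps: the video ad wins 1 of 3 groups, Variant 1 wins 2. Variant 1 wins overall but not every group — no Simpson reversal.

No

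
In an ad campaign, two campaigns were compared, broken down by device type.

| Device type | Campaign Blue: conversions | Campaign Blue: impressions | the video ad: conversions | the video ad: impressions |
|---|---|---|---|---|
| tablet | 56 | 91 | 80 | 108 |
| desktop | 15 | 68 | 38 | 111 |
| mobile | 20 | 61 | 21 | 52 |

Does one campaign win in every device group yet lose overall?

Tablet: Campaign Blue 56/91 = 61.5%, the video ad 80/108 = 74.1% → the video ad
Desktop: Campaign Blue 15/68 = 22.1%, the video ad 38/111 = 34.2% → the video ad
Mobile: Campaign Blue 20/61 = 32.8%, the video ad 21/52 = 40.4% → the video ad
Overall: Campaign Blue 91/220 = 41.4%, the video ad 139/271 = 51.3% → the video ad
The video ad wins overall and in every device group — no reversal.

No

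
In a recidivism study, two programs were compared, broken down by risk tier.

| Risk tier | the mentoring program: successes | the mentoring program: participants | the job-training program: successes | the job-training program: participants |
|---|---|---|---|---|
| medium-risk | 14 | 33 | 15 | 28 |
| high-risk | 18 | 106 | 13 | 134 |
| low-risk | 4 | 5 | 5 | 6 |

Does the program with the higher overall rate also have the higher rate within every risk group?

No

Medium-risk: the mentoring program 14/33 = 42.4%, the job-training program 15/28 = 53.6% → the job-training program
High-risk: the mentoring program 18/106 = 17.0%, the job-training program 13/134 = 9.7% → the mentoring program
Low-risk: the mentoring program 4/5 = 80.0%, the job-training program 5/6 = 83.3% → the job-training program
Overall: the mentoring program 36/144 = 25.0%, the job-training program 33/168 = 19.6% → the mentoring program
Neither sweeps: the mentoring program wins 1 of 3 groups, the job-training program wins 2. The mentoring program wins overall but not every group — no Simpson reversal.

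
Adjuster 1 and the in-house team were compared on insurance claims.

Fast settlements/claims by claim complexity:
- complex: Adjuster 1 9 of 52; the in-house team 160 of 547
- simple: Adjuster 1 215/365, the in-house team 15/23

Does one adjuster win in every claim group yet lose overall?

Complex: Adjuster 1 9/52 = 17.3%, the in-house team 160/547 = 29.3% → the in-house team
Simple: Adjuster 1 215/365 = 58.9%, the in-house team 15/23 = 65.2% → the in-house team
Overall: Adjuster 1 224/417 = 53.7%, the in-house team 175/570 = 30.7% → Adjuster 1
The in-house team wins each claim group but Adjuster 1 wins overall — the comparison reverses. The in-house team's claims skew toward complex, which has a lower base rate.

Yes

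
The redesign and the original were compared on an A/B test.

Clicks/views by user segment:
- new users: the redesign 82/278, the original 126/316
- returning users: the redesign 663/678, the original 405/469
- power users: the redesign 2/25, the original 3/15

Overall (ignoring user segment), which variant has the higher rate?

the redesign

New users: the redesign 82/278 = 29.5%, the original 126/316 = 39.9% → the original
Returning users: the redesign 663/678 = 97.8%, the original 405/469 = 86.4% → the redesign
Power users: the redesign 2/25 = 8.0%, the original 3/15 = 20.0% → the original
Overall: the redesign 747/981 = 76.1%, the original 534/800 = 66.8% → the redesign
(Neither sweeps every user group, but the redesign has the higher pooled rate.)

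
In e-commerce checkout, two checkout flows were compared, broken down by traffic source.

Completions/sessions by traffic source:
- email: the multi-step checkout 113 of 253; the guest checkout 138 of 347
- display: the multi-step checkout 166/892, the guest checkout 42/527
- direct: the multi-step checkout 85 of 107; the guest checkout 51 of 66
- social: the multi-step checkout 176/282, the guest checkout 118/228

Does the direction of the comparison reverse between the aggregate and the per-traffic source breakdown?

No

Email: the multi-step checkout 113/253 = 44.7%, the guest checkout 138/347 = 39.8% → the multi-step checkout
Display: the multi-step checkout 166/892 = 18.6%, the guest checkout 42/527 = 8.0% → the multi-step checkout
Direct: the multi-step checkout 85/107 = 79.4%, the guest checkout 51/66 = 77.3% → the multi-step checkout
Social: the multi-step checkout 176/282 = 62.4%, the guest checkout 118/228 = 51.8% → the multi-step checkout
Overall: the multi-step checkout 540/1534 = 35.2%, the guest checkout 349/1168 = 29.9% → the multi-step checkout
The multi-step checkout wins overall and in every traffic group — no reversal.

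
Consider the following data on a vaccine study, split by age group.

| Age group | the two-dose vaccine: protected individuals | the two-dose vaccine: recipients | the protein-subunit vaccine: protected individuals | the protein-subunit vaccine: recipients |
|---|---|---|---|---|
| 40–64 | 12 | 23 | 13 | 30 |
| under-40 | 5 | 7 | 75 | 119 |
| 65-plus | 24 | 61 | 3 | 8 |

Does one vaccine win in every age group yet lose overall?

Yes

40–64: the two-dose vaccine 12/23 = 52.2%, the protein-subunit vaccine 13/30 = 43.3% → the two-dose vaccine
Under-40: the two-dose vaccine 5/7 = 71.4%, the protein-subunit vaccine 75/119 = 63.0% → the two-dose vaccine
65-plus: the two-dose vaccine 24/61 = 39.3%, the protein-subunit vaccine 3/8 = 37.5% → the two-dose vaccine
Overall: the two-dose vaccine 41/91 = 45.1%, the protein-subunit vaccine 91/157 = 58.0% → the protein-subunit vaccine
The two-dose vaccine wins each age group but the protein-subunit vaccine wins overall — the comparison reverses. The two-dose vaccine's recipients skew toward 65-plus, which has a lower base rate.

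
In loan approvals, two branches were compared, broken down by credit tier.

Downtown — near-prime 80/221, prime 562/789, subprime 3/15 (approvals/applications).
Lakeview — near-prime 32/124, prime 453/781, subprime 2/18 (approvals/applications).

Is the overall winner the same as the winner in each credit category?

Yes

Near-prime: Downtown 80/221 = 36.2%, Lakeview 32/124 = 25.8% → Downtown
Prime: Downtown 562/789 = 71.2%, Lakeview 453/781 = 58.0% → Downtown
Subprime: Downtown 3/15 = 20.0%, Lakeview 2/18 = 11.1% → Downtown
Overall: Downtown 645/1025 = 62.9%, Lakeview 487/923 = 52.8% → Downtown
Downtown wins overall and in every credit group — no reversal.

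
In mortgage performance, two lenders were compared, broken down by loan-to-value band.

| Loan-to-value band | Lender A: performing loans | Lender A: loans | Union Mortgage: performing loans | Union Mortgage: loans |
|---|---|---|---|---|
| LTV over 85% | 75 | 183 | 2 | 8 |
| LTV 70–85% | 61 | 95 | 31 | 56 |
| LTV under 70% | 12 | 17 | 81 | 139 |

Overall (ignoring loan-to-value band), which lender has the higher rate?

LTV over 85%: Lender A 75/183 = 41.0%, Union Mortgage 2/8 = 25.0% → Lender A
LTV 70–85%: Lender A 61/95 = 64.2%, Union Mortgage 31/56 = 55.4% → Lender A
LTV under 70%: Lender A 12/17 = 70.6%, Union Mortgage 81/139 = 58.3% → Lender A
Overall: Lender A 148/295 = 50.2%, Union Mortgage 114/203 = 56.2% → Union Mortgage
(Lender A wins every loan-to-value group but Union Mortgage wins overall — Lender A's loans skew toward the low-rate LTV over 85% group.)

Union Mortgage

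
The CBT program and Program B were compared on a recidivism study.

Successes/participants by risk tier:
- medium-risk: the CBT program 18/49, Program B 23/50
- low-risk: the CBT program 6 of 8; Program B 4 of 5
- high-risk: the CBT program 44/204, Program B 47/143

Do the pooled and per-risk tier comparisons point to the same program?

Yes

Medium-risk: the CBT program 18/49 = 36.7%, Program B 23/50 = 46.0% → Program B
Low-risk: the CBT program 6/8 = 75.0%, Program B 4/5 = 80.0% → Program B
High-risk: the CBT program 44/204 = 21.6%, Program B 47/143 = 32.9% → Program B
Overall: the CBT program 68/261 = 26.1%, Program B 74/198 = 37.4% → Program B
Program B wins overall and in every risk group — no reversal.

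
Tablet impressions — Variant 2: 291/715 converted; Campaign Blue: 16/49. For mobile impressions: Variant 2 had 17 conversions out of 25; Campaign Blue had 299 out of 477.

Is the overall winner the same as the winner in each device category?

Tablet: Variant 2 291/715 = 40.7%, Campaign Blue 16/49 = 32.7% → Variant 2
Mobile: Variant 2 17/25 = 68.0%, Campaign Blue 299/477 = 62.7% → Variant 2
Overall: Variant 2 308/740 = 41.6%, Campaign Blue 315/526 = 59.9% → Campaign Blue
Variant 2 wins each device group but Campaign Blue wins overall — the comparison reverses. Variant 2's impressions skew toward tablet, which has a lower base rate.

No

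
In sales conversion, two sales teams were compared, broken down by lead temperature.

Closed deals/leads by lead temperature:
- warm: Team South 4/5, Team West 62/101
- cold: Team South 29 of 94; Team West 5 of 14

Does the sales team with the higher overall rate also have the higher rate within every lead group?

No

Warm: Team South 4/5 = 80.0%, Team West 62/101 = 61.4% → Team South
Cold: Team South 29/94 = 30.9%, Team West 5/14 = 35.7% → Team West
Overall: Team South 33/99 = 33.3%, Team West 67/115 = 58.3% → Team West
Neither sweeps: Team South wins 1 of 2 groups, Team West wins 1. Team West wins overall but not every group — no Simpson reversal.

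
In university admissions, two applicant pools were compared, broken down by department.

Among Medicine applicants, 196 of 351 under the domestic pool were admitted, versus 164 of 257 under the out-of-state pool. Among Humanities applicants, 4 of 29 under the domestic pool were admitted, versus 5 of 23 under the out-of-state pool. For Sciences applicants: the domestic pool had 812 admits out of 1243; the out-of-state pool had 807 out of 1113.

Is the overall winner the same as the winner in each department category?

Medicine: the domestic pool 196/351 = 55.8%, the out-of-state pool 164/257 = 63.8% → the out-of-state pool
Humanities: the domestic pool 4/29 = 13.8%, the out-of-state pool 5/23 = 21.7% → the out-of-state pool
Sciences: the domestic pool 812/1243 = 65.3%, the out-of-state pool 807/1113 = 72.5% → the out-of-state pool
Overall: the domestic pool 1012/1623 = 62.4%, the out-of-state pool 976/1393 = 70.1% → the out-of-state pool
The out-of-state pool wins overall and in every department group — no reversal.

Yes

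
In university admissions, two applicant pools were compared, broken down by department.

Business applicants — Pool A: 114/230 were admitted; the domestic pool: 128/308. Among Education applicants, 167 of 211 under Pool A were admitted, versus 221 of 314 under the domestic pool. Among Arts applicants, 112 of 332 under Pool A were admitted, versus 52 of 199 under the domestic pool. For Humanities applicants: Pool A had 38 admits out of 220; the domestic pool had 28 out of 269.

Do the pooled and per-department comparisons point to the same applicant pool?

Yes

Business: Pool A 114/230 = 49.6%, the domestic pool 128/308 = 41.6% → Pool A
Education: Pool A 167/211 = 79.1%, the domestic pool 221/314 = 70.4% → Pool A
Arts: Pool A 112/332 = 33.7%, the domestic pool 52/199 = 26.1% → Pool A
Humanities: Pool A 38/220 = 17.3%, the domestic pool 28/269 = 10.4% → Pool A
Overall: Pool A 431/993 = 43.4%, the domestic pool 429/1090 = 39.4% → Pool A
Pool A wins overall and in every department group — no reversal.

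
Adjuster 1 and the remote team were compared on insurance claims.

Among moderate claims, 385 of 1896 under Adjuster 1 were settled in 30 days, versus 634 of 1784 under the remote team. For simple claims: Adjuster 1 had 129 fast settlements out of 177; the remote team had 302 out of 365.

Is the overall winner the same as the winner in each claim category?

Moderate: Adjuster 1 385/1896 = 20.3%, the remote team 634/1784 = 35.5% → the remote team
Simple: Adjuster 1 129/177 = 72.9%, the remote team 302/365 = 82.7% → the remote team
Overall: Adjuster 1 514/2073 = 24.8%, the remote team 936/2149 = 43.6% → the remote team
The remote team wins overall and in every claim group — no reversal.

Yes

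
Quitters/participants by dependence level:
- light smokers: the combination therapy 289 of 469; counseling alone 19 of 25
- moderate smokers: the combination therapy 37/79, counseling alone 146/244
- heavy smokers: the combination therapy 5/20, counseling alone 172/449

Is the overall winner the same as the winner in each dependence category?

Light smokers: the combination therapy 289/469 = 61.6%, counseling alone 19/25 = 76.0% → counseling alone
Moderate smokers: the combination therapy 37/79 = 46.8%, counseling alone 146/244 = 59.8% → counseling alone
Heavy smokers: the combination therapy 5/20 = 25.0%, counseling alone 172/449 = 38.3% → counseling alone
Overall: the combination therapy 331/568 = 58.3%, counseling alone 337/718 = 46.9% → the combination therapy
Counseling alone wins each dependence group but the combination therapy wins overall — the comparison reverses. Counseling alone's participants skew toward heavy smokers, which has a lower base rate.

No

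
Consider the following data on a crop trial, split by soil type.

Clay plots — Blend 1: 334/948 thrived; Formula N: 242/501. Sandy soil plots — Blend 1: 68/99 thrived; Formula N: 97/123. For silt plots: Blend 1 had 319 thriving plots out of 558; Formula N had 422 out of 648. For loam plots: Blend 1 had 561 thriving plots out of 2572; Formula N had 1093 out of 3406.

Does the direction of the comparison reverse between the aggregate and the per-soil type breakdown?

Clay: Blend 1 334/948 = 35.2%, Formula N 242/501 = 48.3% → Formula N
Sandy soil: Blend 1 68/99 = 68.7%, Formula N 97/123 = 78.9% → Formula N
Silt: Blend 1 319/558 = 57.2%, Formula N 422/648 = 65.1% → Formula N
Loam: Blend 1 561/2572 = 21.8%, Formula N 1093/3406 = 32.1% → Formula N
Overall: Blend 1 1282/4177 = 30.7%, Formula N 1854/4678 = 39.6% → Formula N
Formula N wins overall and in every soil group — no reversal.

No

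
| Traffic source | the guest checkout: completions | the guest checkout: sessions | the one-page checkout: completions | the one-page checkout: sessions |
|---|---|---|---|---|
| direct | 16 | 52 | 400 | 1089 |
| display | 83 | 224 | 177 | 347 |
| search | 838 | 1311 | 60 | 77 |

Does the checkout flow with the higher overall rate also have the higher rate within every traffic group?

Direct: the guest checkout 16/52 = 30.8%, the one-page checkout 400/1089 = 36.7% → the one-page checkout
Display: the guest checkout 83/224 = 37.1%, the one-page checkout 177/347 = 51.0% → the one-page checkout
Search: the guest checkout 838/1311 = 63.9%, the one-page checkout 60/77 = 77.9% → the one-page checkout
Overall: the guest checkout 937/1587 = 59.0%, the one-page checkout 637/1513 = 42.1% → the guest checkout
The one-page checkout wins each traffic group but the guest checkout wins overall — the comparison reverses. The one-page checkout's sessions skew toward direct, which has a lower base rate.

No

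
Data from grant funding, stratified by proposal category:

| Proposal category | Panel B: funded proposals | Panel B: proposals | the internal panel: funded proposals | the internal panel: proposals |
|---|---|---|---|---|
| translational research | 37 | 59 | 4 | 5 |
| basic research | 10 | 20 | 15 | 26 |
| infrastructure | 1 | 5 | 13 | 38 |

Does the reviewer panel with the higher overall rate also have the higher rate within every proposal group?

No

Translational research: Panel B 37/59 = 62.7%, the internal panel 4/5 = 80.0% → the internal panel
Basic research: Panel B 10/20 = 50.0%, the internal panel 15/26 = 57.7% → the internal panel
Infrastructure: Panel B 1/5 = 20.0%, the internal panel 13/38 = 34.2% → the internal panel
Overall: Panel B 48/84 = 57.1%, the internal panel 32/69 = 46.4% → Panel B
The internal panel wins each proposal group but Panel B wins overall — the comparison reverses. The internal panel's proposals skew toward infrastructure, which has a lower base rate.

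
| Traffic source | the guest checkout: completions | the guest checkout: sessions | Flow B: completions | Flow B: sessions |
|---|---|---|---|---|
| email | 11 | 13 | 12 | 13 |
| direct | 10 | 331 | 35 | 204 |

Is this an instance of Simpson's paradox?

Email: the guest checkout 11/13 = 84.6%, Flow B 12/13 = 92.3% → Flow B
Direct: the guest checkout 10/331 = 3.0%, Flow B 35/204 = 17.2% → Flow B
Overall: the guest checkout 21/344 = 6.1%, Flow B 47/217 = 21.7% → Flow B
Flow B wins overall and in every traffic group — no reversal.

No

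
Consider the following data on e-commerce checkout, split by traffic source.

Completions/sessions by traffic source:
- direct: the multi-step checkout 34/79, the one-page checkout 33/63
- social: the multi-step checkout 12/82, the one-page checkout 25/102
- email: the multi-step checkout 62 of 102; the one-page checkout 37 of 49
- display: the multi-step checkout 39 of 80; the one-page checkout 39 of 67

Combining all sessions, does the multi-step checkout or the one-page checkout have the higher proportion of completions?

the one-page checkout

Direct: the multi-step checkout 34/79 = 43.0%, the one-page checkout 33/63 = 52.4% → the one-page checkout
Social: the multi-step checkout 12/82 = 14.6%, the one-page checkout 25/102 = 24.5% → the one-page checkout
Email: the multi-step checkout 62/102 = 60.8%, the one-page checkout 37/49 = 75.5% → the one-page checkout
Display: the multi-step checkout 39/80 = 48.8%, the one-page checkout 39/67 = 58.2% → the one-page checkout
Overall: the multi-step checkout 147/343 = 42.9%, the one-page checkout 134/281 = 47.7% → the one-page checkout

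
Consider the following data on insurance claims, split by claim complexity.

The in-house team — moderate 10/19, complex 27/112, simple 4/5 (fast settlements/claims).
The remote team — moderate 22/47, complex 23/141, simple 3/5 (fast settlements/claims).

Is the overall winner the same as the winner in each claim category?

Yes

Moderate: the in-house team 10/19 = 52.6%, the remote team 22/47 = 46.8% → the in-house team
Complex: the in-house team 27/112 = 24.1%, the remote team 23/141 = 16.3% → the in-house team
Simple: the in-house team 4/5 = 80.0%, the remote team 3/5 = 60.0% → the in-house team
Overall: the in-house team 41/136 = 30.1%, the remote team 48/193 = 24.9% → the in-house team
The in-house team wins overall and in every claim group — no reversal.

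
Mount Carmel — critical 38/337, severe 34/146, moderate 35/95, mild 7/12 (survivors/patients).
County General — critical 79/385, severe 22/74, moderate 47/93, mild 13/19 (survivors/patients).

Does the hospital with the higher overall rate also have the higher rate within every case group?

Yes

Critical: Mount Carmel 38/337 = 11.3%, County General 79/385 = 20.5% → County General
Severe: Mount Carmel 34/146 = 23.3%, County General 22/74 = 29.7% → County General
Moderate: Mount Carmel 35/95 = 36.8%, County General 47/93 = 50.5% → County General
Mild: Mount Carmel 7/12 = 58.3%, County General 13/19 = 68.4% → County General
Overall: Mount Carmel 114/590 = 19.3%, County General 161/571 = 28.2% → County General
County General wins overall and in every case group — no reversal.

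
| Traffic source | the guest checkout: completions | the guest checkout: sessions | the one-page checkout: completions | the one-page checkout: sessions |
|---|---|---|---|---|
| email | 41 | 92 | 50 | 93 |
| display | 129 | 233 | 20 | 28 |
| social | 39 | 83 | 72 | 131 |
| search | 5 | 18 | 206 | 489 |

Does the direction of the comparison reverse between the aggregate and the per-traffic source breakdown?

Email: the guest checkout 41/92 = 44.6%, the one-page checkout 50/93 = 53.8% → the one-page checkout
Display: the guest checkout 129/233 = 55.4%, the one-page checkout 20/28 = 71.4% → the one-page checkout
Social: the guest checkout 39/83 = 47.0%, the one-page checkout 72/131 = 55.0% → the one-page checkout
Search: the guest checkout 5/18 = 27.8%, the one-page checkout 206/489 = 42.1% → the one-page checkout
Overall: the guest checkout 214/426 = 50.2%, the one-page checkout 348/741 = 47.0% → the guest checkout
The one-page checkout wins each traffic group but the guest checkout wins overall — the comparison reverses. The one-page checkout's sessions skew toward search, which has a lower base rate.

Yes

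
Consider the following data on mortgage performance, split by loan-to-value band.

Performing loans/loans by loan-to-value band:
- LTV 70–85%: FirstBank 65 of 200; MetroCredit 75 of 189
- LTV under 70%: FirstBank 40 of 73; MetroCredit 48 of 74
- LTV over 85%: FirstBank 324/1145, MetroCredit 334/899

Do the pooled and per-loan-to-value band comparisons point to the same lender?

LTV 70–85%: FirstBank 65/200 = 32.5%, MetroCredit 75/189 = 39.7% → MetroCredit
LTV under 70%: FirstBank 40/73 = 54.8%, MetroCredit 48/74 = 64.9% → MetroCredit
LTV over 85%: FirstBank 324/1145 = 28.3%, MetroCredit 334/899 = 37.2% → MetroCredit
Overall: FirstBank 429/1418 = 30.3%, MetroCredit 457/1162 = 39.3% → MetroCredit
MetroCredit wins overall and in every loan-to-value group — no reversal.

Yes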